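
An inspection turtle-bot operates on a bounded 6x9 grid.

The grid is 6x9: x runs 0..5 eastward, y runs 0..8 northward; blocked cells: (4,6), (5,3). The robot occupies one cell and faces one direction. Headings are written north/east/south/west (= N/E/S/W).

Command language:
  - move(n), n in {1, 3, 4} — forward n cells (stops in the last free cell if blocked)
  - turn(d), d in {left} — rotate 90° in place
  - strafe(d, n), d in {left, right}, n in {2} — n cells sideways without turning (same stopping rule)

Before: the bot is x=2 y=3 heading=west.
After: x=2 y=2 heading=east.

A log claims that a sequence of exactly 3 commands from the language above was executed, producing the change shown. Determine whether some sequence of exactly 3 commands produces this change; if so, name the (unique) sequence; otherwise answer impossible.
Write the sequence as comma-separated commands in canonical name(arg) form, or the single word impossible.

key: position moved to (2,2) AND the heading swung to E — translation plus rotation needed
start: x=2 y=3 heading=west
t=1 turn(left) ⇒ x=2 y=3 heading=south
t=2 move(1) ⇒ x=2 y=2 heading=south
t=3 turn(left) ⇒ x=2 y=2 heading=east
no rival 3-sequence matches.

turn(left), move(1), turn(left)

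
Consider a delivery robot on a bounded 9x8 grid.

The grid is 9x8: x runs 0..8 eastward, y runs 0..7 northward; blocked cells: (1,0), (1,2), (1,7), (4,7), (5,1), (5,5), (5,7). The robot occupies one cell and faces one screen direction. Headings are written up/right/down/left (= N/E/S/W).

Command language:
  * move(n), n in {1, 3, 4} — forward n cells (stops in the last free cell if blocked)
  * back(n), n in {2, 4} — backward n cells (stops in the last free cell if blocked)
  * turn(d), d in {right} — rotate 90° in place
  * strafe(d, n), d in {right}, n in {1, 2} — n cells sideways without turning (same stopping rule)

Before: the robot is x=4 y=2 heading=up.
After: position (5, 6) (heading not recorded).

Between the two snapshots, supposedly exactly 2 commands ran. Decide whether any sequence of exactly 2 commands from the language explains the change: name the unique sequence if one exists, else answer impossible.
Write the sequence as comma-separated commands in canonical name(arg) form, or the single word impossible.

key: running strafe(right, 1) before move(4) would end elsewhere — order is forced
begin: x=4 y=2 heading=up
t=1 move(4) ⇒ x=4 y=6 heading=up
t=2 strafe(right, 1) ⇒ x=5 y=6 heading=up
uniquely the one of 64 2-step routes that fits.

move(4), strafe(right, 1)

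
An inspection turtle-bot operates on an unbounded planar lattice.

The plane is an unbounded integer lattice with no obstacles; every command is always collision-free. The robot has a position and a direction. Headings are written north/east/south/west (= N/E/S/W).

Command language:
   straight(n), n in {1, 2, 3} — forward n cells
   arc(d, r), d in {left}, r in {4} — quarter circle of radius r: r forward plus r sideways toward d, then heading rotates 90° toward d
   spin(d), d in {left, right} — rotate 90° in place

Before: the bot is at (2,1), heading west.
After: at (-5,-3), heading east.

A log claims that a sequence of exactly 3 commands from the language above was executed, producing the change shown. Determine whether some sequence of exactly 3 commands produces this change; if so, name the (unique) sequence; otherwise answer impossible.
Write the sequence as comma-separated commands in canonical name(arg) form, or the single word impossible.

straight(3), arc(left, 4), spin(left)

key: cell and facing (now E) both changed — the 3 commands mix motion and turning
from: at (2,1), heading west
1. straight(3) → at (-1,1), heading west
2. arc(left, 4) → at (-5,-3), heading south
3. spin(left) → at (-5,-3), heading east
all 216 alternatives checked — unique.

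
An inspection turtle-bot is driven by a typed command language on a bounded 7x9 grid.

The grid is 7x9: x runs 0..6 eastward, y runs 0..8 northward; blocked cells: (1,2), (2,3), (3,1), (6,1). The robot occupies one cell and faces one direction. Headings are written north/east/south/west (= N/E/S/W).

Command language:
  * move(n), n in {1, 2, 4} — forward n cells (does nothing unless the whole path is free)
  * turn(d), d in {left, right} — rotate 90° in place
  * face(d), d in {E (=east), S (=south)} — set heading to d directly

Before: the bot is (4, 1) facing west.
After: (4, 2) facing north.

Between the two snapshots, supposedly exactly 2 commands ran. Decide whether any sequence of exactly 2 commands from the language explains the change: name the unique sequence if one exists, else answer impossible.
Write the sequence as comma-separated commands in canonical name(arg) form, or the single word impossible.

key: order matters: swapping turn(right) and move(1) lands elsewhere
initial: (4, 1) facing west
t=1 turn(right) ⇒ (4, 1) facing north
t=2 move(1) ⇒ (4, 2) facing north
uniquely the one of 49 2-step routes that fits.

turn(right), move(1)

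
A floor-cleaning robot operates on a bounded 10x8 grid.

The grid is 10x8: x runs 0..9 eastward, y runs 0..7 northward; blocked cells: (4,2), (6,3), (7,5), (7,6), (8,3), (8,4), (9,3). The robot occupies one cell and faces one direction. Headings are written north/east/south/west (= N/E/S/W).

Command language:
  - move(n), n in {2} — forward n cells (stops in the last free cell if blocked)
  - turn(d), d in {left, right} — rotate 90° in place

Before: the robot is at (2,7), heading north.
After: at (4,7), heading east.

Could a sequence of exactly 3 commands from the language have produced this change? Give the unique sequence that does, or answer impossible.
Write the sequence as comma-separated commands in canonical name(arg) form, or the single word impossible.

key: the first move(2) runs into the grid edge before its full distance
start: at (2,7), heading north
[1] after move(2): at (2,7), heading north
[2] after turn(right): at (2,7), heading east
[3] after move(2): at (4,7), heading east
uniquely the one of 27 3-step routes that fits.

move(2), turn(right), move(2)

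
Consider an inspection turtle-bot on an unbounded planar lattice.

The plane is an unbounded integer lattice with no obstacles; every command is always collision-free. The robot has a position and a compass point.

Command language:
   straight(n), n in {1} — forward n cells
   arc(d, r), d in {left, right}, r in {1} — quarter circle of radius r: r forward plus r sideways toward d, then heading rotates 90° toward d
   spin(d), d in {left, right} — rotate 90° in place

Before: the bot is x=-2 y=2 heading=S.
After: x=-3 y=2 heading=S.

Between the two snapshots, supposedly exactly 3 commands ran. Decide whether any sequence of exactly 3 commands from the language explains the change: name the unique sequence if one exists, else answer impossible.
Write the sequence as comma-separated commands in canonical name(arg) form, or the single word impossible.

spin(right), straight(1), spin(left)

key: heading stays S — rotations cancel among the 3 commands
start: x=-2 y=2 heading=S
t=1 spin(right) ⇒ x=-2 y=2 heading=W
t=2 straight(1) ⇒ x=-3 y=2 heading=W
t=3 spin(left) ⇒ x=-3 y=2 heading=S
all 125 alternatives checked — unique.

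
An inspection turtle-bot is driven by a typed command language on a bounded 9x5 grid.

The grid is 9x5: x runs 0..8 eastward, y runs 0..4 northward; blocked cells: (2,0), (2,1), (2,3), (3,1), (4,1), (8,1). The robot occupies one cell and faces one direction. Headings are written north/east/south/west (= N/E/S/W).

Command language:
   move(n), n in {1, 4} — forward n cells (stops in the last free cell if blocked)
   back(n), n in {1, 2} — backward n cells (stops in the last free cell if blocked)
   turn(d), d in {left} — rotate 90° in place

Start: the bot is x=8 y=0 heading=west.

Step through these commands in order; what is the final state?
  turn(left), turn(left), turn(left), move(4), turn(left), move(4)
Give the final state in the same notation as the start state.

t0: x=8 y=0 heading=west
t=1 turn(left) ⇒ x=8 y=0 heading=south
t=2 turn(left) ⇒ x=8 y=0 heading=east
t=3 turn(left) ⇒ x=8 y=0 heading=north
t=4 move(4) ⇒ x=8 y=0 heading=north
t=5 turn(left) ⇒ x=8 y=0 heading=west
t=6 move(4) ⇒ x=4 y=0 heading=west

x=4 y=0 heading=west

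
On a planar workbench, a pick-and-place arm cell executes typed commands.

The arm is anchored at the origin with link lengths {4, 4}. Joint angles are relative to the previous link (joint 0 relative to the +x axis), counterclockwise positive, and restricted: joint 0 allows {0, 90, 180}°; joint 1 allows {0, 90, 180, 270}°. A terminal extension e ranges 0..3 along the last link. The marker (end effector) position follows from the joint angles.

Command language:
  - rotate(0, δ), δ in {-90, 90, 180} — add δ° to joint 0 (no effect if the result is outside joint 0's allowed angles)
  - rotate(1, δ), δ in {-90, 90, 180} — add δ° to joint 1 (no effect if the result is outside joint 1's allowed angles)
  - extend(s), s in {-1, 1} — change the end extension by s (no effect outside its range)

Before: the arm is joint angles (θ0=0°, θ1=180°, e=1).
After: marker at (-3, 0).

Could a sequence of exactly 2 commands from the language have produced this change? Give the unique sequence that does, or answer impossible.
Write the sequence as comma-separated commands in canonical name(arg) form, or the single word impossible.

extend(1), extend(1)

t0: joint angles (θ0=0°, θ1=180°, e=1)
[1] after extend(1): joint angles (θ0=0°, θ1=180°, e=2)
[2] after extend(1): joint angles (θ0=0°, θ1=180°, e=3)
no rival 2-sequence matches.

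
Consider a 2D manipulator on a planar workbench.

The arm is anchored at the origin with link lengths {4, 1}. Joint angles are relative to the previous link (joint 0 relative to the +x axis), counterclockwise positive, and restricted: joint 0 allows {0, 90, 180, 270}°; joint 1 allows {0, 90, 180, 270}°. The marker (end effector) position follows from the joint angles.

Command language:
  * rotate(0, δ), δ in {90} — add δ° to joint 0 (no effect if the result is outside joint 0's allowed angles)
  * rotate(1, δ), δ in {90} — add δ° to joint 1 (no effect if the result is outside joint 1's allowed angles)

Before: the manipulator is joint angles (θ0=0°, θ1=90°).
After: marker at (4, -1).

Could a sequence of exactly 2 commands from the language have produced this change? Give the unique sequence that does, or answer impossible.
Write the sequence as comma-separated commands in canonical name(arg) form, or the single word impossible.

initial: joint angles (θ0=0°, θ1=90°)
t=1 rotate(1, 90) ⇒ joint angles (θ0=0°, θ1=180°)
t=2 rotate(1, 90) ⇒ joint angles (θ0=0°, θ1=270°)
no rival 2-sequence matches.

rotate(1, 90), rotate(1, 90)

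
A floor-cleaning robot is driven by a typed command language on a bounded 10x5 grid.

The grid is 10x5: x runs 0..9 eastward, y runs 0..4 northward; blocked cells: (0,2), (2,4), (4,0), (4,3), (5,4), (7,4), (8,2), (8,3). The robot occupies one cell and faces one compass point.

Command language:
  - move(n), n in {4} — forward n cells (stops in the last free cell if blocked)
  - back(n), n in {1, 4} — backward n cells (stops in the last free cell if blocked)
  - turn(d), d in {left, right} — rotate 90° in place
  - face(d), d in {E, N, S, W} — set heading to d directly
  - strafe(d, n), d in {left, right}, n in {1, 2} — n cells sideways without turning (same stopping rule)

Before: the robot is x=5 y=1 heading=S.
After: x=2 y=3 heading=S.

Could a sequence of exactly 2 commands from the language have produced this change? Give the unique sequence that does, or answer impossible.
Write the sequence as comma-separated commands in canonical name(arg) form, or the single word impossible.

all 169 sequences checked — none match.

impossible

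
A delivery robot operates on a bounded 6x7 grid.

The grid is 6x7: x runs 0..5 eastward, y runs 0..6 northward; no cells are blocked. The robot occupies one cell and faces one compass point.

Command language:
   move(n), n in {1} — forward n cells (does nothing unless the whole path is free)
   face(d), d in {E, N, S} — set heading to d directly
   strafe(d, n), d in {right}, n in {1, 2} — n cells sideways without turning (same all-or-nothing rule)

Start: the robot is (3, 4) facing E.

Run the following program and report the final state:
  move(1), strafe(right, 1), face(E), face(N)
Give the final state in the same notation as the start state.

start: (3, 4) facing E
t=1 move(1) ⇒ (4, 4) facing E
t=2 strafe(right, 1) ⇒ (4, 3) facing E
t=3 face(E) ⇒ (4, 3) facing E
t=4 face(N) ⇒ (4, 3) facing N

(4, 3) facing N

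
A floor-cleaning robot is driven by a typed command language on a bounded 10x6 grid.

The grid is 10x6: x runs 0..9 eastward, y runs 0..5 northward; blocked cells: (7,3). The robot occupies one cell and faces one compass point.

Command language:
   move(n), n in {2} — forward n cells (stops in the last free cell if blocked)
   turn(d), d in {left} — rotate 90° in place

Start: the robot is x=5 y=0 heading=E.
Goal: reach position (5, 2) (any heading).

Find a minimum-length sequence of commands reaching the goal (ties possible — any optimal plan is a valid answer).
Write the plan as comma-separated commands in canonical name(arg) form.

turn(left), move(2)

start: x=5 y=0 heading=E
1. turn(left) → x=5 y=0 heading=N
2. move(2) → x=5 y=2 heading=N
minimal: 2 command(s), checked below 2.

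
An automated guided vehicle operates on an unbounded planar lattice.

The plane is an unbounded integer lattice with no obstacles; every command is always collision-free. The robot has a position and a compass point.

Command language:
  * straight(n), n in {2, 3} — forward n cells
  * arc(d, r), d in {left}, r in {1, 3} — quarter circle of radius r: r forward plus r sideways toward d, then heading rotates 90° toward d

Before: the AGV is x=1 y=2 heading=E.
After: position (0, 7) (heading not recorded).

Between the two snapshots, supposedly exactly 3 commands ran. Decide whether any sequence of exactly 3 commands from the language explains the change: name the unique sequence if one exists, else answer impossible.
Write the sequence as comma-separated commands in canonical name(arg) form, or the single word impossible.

key: running arc(left, 1) before arc(left, 3) would end elsewhere — order is forced
from: x=1 y=2 heading=E
[1] after arc(left, 3): x=4 y=5 heading=N
[2] after arc(left, 3): x=1 y=8 heading=W
[3] after arc(left, 1): x=0 y=7 heading=S
uniquely the one of 64 3-step routes that fits.

arc(left, 3), arc(left, 3), arc(left, 1)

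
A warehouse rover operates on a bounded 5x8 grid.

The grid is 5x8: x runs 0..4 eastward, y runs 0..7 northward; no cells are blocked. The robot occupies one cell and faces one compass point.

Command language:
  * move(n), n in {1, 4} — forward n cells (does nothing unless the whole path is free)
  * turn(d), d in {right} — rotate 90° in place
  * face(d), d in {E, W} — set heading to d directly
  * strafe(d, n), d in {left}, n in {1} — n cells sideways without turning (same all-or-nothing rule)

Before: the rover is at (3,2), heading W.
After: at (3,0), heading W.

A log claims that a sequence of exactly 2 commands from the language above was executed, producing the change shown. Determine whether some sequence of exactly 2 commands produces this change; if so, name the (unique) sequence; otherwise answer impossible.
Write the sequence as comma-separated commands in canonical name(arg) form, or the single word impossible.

key: heading stays W — no command in the sequence turns
start: at (3,2), heading W
step 1 (strafe(left, 1)): at (3,1), heading W
step 2 (strafe(left, 1)): at (3,0), heading W
all 36 alternatives checked — unique.

strafe(left, 1), strafe(left, 1)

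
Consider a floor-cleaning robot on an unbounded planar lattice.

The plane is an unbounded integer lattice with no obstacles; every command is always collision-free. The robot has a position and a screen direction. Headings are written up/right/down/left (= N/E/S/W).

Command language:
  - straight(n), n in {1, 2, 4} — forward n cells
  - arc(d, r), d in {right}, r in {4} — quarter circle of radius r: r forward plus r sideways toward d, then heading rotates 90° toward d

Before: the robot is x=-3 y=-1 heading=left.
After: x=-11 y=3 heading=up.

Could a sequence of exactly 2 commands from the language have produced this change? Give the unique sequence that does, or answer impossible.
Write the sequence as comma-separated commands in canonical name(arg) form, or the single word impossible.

key: order matters: swapping straight(4) and arc(right, 4) lands elsewhere
initial: x=-3 y=-1 heading=left
t=1 straight(4) ⇒ x=-7 y=-1 heading=left
t=2 arc(right, 4) ⇒ x=-11 y=3 heading=up
uniquely the one of 16 2-step routes that fits.

straight(4), arc(right, 4)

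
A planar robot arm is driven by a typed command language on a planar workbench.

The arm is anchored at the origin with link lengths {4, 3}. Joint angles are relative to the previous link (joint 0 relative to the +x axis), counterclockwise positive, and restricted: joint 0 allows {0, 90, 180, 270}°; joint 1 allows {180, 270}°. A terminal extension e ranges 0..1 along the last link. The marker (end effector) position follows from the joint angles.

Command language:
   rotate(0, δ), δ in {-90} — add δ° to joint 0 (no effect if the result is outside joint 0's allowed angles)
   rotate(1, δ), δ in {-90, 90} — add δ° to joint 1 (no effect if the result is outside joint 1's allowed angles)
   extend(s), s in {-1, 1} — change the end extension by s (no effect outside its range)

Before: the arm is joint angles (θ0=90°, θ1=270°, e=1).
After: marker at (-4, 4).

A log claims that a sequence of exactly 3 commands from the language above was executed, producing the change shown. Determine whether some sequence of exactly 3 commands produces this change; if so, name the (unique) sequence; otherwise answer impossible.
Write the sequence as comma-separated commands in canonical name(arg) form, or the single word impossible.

rotate(0, -90), rotate(0, -90), rotate(0, -90)

initial: joint angles (θ0=90°, θ1=270°, e=1)
[1] after rotate(0, -90): joint angles (θ0=0°, θ1=270°, e=1)
[2] after rotate(0, -90): joint angles (θ0=270°, θ1=270°, e=1)
[3] after rotate(0, -90): joint angles (θ0=180°, θ1=270°, e=1)
no rival 3-sequence matches.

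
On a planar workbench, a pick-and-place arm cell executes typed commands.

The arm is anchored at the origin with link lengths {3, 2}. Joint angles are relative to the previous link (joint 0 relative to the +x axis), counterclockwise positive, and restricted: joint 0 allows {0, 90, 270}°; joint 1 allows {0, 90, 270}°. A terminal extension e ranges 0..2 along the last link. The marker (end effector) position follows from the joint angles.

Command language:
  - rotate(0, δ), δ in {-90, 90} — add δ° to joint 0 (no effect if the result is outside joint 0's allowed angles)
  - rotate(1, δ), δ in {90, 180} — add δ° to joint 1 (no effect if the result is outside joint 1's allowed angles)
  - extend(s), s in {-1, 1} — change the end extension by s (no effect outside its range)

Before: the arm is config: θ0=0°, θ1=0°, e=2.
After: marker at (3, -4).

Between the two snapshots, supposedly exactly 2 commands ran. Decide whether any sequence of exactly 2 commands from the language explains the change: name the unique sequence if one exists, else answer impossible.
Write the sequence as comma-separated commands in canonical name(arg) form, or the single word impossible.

rotate(1, 90), rotate(1, 180)

key: order matters: swapping rotate(1, 90) and rotate(1, 180) lands elsewhere
start: config: θ0=0°, θ1=0°, e=2
[1] after rotate(1, 90): config: θ0=0°, θ1=90°, e=2
[2] after rotate(1, 180): config: θ0=0°, θ1=270°, e=2
all 36 alternatives checked — unique.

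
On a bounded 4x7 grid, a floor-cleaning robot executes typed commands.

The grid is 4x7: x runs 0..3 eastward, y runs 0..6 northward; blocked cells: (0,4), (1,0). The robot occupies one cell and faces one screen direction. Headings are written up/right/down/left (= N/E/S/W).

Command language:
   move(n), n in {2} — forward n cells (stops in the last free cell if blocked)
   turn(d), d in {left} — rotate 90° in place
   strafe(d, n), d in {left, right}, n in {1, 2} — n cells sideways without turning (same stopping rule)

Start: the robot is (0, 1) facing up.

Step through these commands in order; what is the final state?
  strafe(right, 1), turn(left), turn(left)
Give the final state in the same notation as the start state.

(1, 1) facing down

initial: (0, 1) facing up
[1] after strafe(right, 1): (1, 1) facing up
[2] after turn(left): (1, 1) facing left
[3] after turn(left): (1, 1) facing down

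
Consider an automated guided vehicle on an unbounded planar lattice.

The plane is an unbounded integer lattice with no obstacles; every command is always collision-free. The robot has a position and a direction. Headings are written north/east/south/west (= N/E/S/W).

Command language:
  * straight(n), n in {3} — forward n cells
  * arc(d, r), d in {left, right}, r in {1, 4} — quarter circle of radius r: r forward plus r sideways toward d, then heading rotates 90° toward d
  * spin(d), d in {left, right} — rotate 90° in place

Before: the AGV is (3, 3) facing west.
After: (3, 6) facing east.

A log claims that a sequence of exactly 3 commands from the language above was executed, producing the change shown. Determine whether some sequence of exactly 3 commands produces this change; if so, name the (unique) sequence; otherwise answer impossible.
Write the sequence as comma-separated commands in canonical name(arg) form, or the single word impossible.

key: position moved to (3,6) AND the heading swung to E — translation plus rotation needed
begin: (3, 3) facing west
t=1 spin(right) ⇒ (3, 3) facing north
t=2 straight(3) ⇒ (3, 6) facing north
t=3 spin(right) ⇒ (3, 6) facing east
all 343 alternatives checked — unique.

spin(right), straight(3), spin(right)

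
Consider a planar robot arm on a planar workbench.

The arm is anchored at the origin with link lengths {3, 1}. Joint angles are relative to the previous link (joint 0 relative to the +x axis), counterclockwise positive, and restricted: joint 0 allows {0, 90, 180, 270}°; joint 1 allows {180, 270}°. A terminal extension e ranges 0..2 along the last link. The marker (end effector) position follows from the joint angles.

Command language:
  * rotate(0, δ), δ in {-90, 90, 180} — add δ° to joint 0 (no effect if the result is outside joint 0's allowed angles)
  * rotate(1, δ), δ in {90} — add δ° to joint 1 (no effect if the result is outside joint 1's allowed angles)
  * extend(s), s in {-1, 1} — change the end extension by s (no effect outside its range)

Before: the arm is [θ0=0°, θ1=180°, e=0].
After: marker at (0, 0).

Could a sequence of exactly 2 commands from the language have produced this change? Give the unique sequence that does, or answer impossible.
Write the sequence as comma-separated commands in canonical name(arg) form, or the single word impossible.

extend(1), extend(1)

start: [θ0=0°, θ1=180°, e=0]
step 1 (extend(1)): [θ0=0°, θ1=180°, e=1]
step 2 (extend(1)): [θ0=0°, θ1=180°, e=2]
all 36 alternatives checked — unique.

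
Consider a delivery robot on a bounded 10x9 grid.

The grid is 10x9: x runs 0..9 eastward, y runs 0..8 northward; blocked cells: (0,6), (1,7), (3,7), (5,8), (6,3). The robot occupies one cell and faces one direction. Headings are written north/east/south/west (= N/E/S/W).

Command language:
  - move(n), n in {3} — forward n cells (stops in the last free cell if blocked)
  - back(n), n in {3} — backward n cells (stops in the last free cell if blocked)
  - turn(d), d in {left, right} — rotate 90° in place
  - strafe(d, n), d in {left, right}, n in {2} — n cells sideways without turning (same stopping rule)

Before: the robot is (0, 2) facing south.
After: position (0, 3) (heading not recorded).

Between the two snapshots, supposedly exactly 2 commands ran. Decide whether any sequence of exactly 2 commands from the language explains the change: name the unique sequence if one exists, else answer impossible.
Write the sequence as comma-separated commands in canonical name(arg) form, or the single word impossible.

move(3), back(3)

key: move(3) runs into the grid edge before its full distance
from: (0, 2) facing south
[1] after move(3): (0, 0) facing south
[2] after back(3): (0, 3) facing south
no other 2-command option fits: unique.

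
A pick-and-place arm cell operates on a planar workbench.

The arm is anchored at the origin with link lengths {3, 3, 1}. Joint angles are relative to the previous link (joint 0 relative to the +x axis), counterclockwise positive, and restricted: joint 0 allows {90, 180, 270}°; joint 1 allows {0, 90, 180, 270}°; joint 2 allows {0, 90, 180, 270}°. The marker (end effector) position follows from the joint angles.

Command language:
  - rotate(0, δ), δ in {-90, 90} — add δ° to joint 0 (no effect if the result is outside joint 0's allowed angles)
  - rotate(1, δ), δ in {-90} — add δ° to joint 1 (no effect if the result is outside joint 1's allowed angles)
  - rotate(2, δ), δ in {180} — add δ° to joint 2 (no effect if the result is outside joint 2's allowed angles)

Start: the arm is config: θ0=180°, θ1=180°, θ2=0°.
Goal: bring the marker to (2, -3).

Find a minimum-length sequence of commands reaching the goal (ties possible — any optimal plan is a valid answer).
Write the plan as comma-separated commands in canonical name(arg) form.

rotate(1, -90), rotate(0, 90), rotate(2, 180)

t0: config: θ0=180°, θ1=180°, θ2=0°
1. rotate(1, -90) → config: θ0=180°, θ1=90°, θ2=0°
2. rotate(0, 90) → config: θ0=270°, θ1=90°, θ2=0°
3. rotate(2, 180) → config: θ0=270°, θ1=90°, θ2=180°
minimal: 3 command(s), checked below 3.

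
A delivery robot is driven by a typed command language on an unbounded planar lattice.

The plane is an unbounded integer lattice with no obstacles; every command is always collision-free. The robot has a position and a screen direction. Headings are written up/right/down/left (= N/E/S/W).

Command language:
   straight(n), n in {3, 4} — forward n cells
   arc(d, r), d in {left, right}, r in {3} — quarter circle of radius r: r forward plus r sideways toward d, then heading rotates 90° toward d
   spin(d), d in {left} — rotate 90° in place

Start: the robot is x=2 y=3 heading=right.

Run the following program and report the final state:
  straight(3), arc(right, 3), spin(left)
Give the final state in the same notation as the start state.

x=8 y=0 heading=right

t0: x=2 y=3 heading=right
t=1 straight(3) ⇒ x=5 y=3 heading=right
t=2 arc(right, 3) ⇒ x=8 y=0 heading=down
t=3 spin(left) ⇒ x=8 y=0 heading=right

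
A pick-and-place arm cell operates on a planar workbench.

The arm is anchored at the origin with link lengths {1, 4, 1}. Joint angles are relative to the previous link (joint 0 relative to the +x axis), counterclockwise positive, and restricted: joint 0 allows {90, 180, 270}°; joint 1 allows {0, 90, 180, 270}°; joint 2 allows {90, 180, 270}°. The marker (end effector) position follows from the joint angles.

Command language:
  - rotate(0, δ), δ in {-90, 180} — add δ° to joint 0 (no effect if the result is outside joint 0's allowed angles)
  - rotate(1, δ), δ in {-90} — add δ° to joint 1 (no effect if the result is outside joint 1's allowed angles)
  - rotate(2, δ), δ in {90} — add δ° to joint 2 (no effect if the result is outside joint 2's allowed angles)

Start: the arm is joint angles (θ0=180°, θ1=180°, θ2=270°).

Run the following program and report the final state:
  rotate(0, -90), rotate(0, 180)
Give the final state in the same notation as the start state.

from: joint angles (θ0=180°, θ1=180°, θ2=270°)
t=1 rotate(0, -90) ⇒ joint angles (θ0=90°, θ1=180°, θ2=270°)
t=2 rotate(0, 180) ⇒ joint angles (θ0=270°, θ1=180°, θ2=270°)

joint angles (θ0=270°, θ1=180°, θ2=270°)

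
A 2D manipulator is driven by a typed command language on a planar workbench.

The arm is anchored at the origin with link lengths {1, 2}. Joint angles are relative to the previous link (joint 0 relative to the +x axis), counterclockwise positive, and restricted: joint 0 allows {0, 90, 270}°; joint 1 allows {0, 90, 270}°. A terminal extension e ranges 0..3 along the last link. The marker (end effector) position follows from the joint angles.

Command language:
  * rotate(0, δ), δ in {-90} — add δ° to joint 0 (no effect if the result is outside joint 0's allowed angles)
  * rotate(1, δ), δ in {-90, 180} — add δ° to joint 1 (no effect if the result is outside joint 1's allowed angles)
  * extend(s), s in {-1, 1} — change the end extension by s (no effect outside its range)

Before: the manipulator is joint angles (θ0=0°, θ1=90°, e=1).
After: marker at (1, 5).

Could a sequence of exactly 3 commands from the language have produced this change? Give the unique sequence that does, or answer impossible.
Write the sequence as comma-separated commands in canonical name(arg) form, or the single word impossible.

extend(1), extend(1), extend(1)

start: joint angles (θ0=0°, θ1=90°, e=1)
step 1 (extend(1)): joint angles (θ0=0°, θ1=90°, e=2)
step 2 (extend(1)): joint angles (θ0=0°, θ1=90°, e=3)
step 3 (extend(1)): joint angles (θ0=0°, θ1=90°, e=3)
no rival 3-sequence matches.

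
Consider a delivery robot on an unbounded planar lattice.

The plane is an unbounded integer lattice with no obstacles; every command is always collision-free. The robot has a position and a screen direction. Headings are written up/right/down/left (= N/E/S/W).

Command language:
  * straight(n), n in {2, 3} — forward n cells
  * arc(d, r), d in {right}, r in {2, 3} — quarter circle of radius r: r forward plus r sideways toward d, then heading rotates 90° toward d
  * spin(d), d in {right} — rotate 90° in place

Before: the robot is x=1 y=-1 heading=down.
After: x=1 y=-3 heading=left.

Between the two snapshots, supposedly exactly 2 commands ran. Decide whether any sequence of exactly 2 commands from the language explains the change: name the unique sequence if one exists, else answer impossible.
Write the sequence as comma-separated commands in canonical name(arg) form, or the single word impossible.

straight(2), spin(right)

key: order matters: swapping straight(2) and spin(right) lands elsewhere
start: x=1 y=-1 heading=down
[1] after straight(2): x=1 y=-3 heading=down
[2] after spin(right): x=1 y=-3 heading=left
uniquely the one of 25 2-step routes that fits.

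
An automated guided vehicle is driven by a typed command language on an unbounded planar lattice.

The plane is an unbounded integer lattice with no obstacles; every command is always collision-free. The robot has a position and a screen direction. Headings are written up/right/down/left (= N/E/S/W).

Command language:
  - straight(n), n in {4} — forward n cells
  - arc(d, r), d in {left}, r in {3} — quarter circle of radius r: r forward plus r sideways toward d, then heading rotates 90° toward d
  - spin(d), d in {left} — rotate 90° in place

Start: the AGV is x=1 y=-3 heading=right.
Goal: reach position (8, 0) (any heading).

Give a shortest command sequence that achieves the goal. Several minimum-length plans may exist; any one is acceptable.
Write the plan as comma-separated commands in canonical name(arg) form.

initial: x=1 y=-3 heading=right
[1] after straight(4): x=5 y=-3 heading=right
[2] after arc(left, 3): x=8 y=0 heading=up
nothing shorter than 2 reaches the goal.

straight(4), arc(left, 3)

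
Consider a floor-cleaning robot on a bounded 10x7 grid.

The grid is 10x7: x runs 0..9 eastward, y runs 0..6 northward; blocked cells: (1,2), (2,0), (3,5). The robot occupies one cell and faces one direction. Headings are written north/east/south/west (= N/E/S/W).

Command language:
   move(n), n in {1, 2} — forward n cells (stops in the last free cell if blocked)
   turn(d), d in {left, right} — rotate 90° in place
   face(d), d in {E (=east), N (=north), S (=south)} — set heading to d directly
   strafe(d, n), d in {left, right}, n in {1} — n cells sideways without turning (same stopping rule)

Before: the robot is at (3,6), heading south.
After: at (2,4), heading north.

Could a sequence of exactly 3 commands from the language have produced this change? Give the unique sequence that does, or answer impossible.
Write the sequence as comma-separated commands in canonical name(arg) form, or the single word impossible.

strafe(right, 1), move(2), face(N)

key: order matters: swapping strafe(right, 1) and face(N) lands elsewhere
initial: at (3,6), heading south
t=1 strafe(right, 1) ⇒ at (2,6), heading south
t=2 move(2) ⇒ at (2,4), heading south
t=3 face(N) ⇒ at (2,4), heading north
no rival 3-sequence matches.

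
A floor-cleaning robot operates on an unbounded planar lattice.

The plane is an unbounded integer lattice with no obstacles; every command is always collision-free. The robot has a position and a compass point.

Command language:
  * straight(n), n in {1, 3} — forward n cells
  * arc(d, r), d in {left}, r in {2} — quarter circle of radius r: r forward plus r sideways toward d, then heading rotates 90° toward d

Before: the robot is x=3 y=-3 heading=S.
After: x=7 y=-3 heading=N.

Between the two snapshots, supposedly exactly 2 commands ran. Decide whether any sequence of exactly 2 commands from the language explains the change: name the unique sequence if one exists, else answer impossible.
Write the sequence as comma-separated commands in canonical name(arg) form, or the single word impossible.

arc(left, 2), arc(left, 2)

key: cell and facing (now N) both changed — the 2 commands mix motion and turning
begin: x=3 y=-3 heading=S
1. arc(left, 2) → x=5 y=-5 heading=E
2. arc(left, 2) → x=7 y=-3 heading=N
no rival 2-sequence matches.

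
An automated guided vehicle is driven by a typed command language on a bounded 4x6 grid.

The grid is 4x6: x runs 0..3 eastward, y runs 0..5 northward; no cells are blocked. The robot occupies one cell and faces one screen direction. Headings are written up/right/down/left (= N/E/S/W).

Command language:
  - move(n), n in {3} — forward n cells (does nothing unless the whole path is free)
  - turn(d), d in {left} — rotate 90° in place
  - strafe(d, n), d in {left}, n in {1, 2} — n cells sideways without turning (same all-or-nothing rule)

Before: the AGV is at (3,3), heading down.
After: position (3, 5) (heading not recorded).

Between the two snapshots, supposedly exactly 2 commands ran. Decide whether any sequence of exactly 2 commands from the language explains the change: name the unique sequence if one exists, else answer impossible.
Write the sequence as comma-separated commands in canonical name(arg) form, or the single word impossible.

turn(left), strafe(left, 2)

key: running strafe(left, 2) before turn(left) would end elsewhere — order is forced
t0: at (3,3), heading down
1. turn(left) → at (3,3), heading right
2. strafe(left, 2) → at (3,5), heading right
all 16 alternatives checked — unique.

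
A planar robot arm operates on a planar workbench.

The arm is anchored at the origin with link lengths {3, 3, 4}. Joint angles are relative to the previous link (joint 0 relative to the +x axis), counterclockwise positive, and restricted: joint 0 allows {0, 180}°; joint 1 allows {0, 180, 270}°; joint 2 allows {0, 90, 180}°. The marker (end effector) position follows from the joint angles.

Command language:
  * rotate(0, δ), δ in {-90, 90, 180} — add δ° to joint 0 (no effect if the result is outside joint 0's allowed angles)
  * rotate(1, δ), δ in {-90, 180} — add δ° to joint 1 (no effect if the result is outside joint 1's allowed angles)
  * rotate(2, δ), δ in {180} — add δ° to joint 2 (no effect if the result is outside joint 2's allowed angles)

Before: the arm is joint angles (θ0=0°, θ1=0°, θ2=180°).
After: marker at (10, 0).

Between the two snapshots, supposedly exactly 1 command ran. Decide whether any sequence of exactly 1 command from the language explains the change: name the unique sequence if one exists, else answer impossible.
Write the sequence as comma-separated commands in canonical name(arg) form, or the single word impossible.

rotate(2, 180)

initial: joint angles (θ0=0°, θ1=0°, θ2=180°)
t=1 rotate(2, 180) ⇒ joint angles (θ0=0°, θ1=0°, θ2=0°)
no other 1-command option fits: unique.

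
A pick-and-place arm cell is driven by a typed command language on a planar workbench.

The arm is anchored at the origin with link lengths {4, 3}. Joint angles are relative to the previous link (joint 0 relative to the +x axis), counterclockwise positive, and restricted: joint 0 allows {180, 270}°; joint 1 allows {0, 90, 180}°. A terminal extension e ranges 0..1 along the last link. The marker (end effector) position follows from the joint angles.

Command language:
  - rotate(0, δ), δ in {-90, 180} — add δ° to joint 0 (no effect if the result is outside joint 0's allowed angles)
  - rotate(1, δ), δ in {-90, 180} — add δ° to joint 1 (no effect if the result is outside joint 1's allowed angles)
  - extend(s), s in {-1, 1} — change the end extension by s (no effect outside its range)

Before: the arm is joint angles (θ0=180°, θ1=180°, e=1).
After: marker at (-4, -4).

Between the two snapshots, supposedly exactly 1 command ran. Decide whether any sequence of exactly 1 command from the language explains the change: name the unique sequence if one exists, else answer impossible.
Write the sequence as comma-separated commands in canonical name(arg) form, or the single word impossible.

t0: joint angles (θ0=180°, θ1=180°, e=1)
1. rotate(1, -90) → joint angles (θ0=180°, θ1=90°, e=1)
uniquely the one of 6 1-step routes that fits.

rotate(1, -90)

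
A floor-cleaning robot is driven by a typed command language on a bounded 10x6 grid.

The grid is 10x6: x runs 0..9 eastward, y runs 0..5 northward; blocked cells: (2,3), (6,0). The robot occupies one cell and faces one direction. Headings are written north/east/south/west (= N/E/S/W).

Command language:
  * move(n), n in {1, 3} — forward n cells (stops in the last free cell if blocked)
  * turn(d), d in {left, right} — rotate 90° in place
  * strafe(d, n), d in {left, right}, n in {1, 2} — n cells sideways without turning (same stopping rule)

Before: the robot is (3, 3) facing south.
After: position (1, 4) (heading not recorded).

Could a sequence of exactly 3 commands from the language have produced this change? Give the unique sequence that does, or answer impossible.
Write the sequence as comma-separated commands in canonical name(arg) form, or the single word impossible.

impossible

checked all 3-command options: none fits.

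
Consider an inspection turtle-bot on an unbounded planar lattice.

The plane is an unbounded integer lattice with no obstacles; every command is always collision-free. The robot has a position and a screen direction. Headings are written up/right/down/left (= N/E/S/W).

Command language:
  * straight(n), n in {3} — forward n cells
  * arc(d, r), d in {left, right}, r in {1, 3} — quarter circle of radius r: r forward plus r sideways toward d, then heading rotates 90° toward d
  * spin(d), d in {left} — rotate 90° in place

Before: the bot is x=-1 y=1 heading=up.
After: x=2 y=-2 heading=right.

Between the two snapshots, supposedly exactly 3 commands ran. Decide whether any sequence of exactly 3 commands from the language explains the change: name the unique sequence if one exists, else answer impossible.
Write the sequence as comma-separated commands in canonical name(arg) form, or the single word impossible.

spin(left), spin(left), arc(left, 3)

key: running arc(left, 3) before spin(left) would end elsewhere — order is forced
t0: x=-1 y=1 heading=up
1. spin(left) → x=-1 y=1 heading=left
2. spin(left) → x=-1 y=1 heading=down
3. arc(left, 3) → x=2 y=-2 heading=right
no other 3-command option fits: unique.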